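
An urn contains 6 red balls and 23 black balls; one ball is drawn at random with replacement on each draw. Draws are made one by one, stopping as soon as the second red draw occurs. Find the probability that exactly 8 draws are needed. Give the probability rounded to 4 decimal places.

0.0746

Y = trial on which the second success occurs; negative binomial, r=2, p=0.206897.
P(Y=8) = C(7,1) · p^2 · (1−p)^6
= 7 · 0.042806 · 0.24887 = 0.074573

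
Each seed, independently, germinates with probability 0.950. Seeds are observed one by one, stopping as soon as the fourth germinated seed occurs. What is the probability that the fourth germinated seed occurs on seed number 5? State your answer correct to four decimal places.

0.1629

Y = trial on which the fourth success occurs; negative binomial, r=4, p=0.95.
P(Y=5) = C(4,3) · p^4 · (1−p)^1
= 4 · 0.81451 · 0.05 = 0.162901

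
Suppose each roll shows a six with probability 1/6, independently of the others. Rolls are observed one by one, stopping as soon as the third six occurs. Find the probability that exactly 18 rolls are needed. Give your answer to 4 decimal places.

Y = trial on which the third success occurs; negative binomial, r=3, p=0.166667.
P(Y=18) = C(17,2) · p^3 · (1−p)^15
= 136 · 0.0046296 · 0.064905 = 0.040866

0.0409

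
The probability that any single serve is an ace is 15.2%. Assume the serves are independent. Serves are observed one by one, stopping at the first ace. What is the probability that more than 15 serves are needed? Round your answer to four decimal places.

Y = number of serves to the first success; geometric, p = 0.152.
P(Y > 15) = P(first 15 all fail) = (1−p)^15 = 0.084321

0.0843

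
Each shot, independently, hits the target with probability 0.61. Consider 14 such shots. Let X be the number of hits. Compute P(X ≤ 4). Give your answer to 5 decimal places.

0.01437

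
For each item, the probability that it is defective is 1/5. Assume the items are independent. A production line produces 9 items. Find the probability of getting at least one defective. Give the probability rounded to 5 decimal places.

0.86578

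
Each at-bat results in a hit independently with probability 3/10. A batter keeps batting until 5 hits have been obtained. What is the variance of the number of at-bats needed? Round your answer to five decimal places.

Y = total at-bats until the fifth success; negative binomial with r=5, p=0.30.
Var(Y) = r(1−p)/p² = 5·0.70 / 0.30² = 38.8888889

38.88889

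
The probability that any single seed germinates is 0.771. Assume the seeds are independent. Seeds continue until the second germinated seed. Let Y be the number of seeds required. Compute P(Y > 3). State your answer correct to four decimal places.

0.1333

Needing more than 3 seeds ⇔ fewer than 2 successes in the first 3. With X ~ Binomial(3, 0.771), P(Y > 3) = P(X ≤ 1).
  k=0: C(3,0)·0.771^0·0.229^3 = 0.012009
  k=1: C(3,1)·0.771^1·0.229^2 = 0.121296
P(X ≤ 1) = 0.133305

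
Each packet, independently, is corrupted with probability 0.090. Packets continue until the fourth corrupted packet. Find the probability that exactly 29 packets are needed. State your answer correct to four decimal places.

0.0203

Y = trial on which the fourth success occurs; negative binomial, r=4, p=0.09.
P(Y=29) = C(28,3) · p^4 · (1−p)^25
= 3276 · 6.561e-05 · 0.094631 = 0.020340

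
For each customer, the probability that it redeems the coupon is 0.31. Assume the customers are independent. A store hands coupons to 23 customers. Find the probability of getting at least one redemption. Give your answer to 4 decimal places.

0.9998

P(at least one) = 1 − P(none) = 1 − (1 − 0.31)^23
= 1 − 0.000197 = 0.999803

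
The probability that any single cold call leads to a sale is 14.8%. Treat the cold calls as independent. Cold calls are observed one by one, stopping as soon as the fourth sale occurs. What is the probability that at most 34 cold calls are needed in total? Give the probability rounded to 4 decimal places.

0.7618

Finishing within 34 cold calls ⇔ at least 4 successes in the first 34. With X ~ Binomial(34, 0.148), P(Y ≤ 34) = 1 − P(X ≤ 3).
  k=0: C(34,0)·0.148^0·0.852^34 = 0.004315
  k=1: C(34,1)·0.148^1·0.852^33 = 0.025483
  k=2: C(34,2)·0.148^2·0.852^32 = 0.073039
  k=3: C(34,3)·0.148^3·0.852^31 = 0.135333
1 − 0.238169 = 0.761831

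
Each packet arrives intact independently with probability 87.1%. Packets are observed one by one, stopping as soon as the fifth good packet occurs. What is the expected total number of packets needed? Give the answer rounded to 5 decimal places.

Y = total packets until the fifth success; negative binomial with r=5, p=0.871.
E[Y] = r / p = 5 / 0.871 = 5.7405281

5.74053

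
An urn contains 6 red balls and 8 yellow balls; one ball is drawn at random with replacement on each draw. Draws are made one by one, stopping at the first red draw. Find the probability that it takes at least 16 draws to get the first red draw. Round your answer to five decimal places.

Y = number of draws to the first success; geometric, p = 0.428571.
P(Y > 15) = P(first 15 all fail) = (1−p)^15 = 0.0002262

0.00023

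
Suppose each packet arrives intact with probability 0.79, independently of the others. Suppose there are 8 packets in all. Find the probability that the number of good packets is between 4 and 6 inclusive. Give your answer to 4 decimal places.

0.5128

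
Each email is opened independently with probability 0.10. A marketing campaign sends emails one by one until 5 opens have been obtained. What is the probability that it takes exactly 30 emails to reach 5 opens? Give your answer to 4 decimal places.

Y = trial on which the fifth success occurs; negative binomial, r=5, p=0.10.
P(Y=30) = C(29,4) · p^5 · (1−p)^25
= 23751 · 1e-05 · 0.07179 = 0.017051

0.0171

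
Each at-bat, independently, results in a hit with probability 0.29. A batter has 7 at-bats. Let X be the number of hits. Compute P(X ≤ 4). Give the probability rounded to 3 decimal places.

0.975

X ~ Binomial(7, 0.29); P(X ≤ 4) = Σ C(7,k) p^k (1−p)^(7−k) over k:
  k=0: C(7,0)·0.29^0·0.71^7 = 0.09095
  k=1: C(7,1)·0.29^1·0.71^6 = 0.26004
  k=2: C(7,2)·0.29^2·0.71^5 = 0.31864
  k=3: C(7,3)·0.29^3·0.71^4 = 0.21692
  k=4: C(7,4)·0.29^4·0.71^3 = 0.08860
Total = 0.97516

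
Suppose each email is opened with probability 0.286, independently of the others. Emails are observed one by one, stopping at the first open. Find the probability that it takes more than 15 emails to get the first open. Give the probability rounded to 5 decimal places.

Y = number of emails to the first success; geometric, p = 0.286.
P(Y > 15) = P(first 15 all fail) = (1−p)^15 = 0.0063896

0.00639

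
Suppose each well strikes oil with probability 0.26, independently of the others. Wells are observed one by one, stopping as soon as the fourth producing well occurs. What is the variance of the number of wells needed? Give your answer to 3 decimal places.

43.787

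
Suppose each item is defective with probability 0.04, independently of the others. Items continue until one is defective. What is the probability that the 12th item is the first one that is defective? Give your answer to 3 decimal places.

0.026

Geometric (trials to first success), p = 0.04.
P(Y = 12) = (1−p)^11 · p = 0.63824 · 0.04 = 0.02553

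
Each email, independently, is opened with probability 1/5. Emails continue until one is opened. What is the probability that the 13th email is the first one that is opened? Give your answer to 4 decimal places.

0.0137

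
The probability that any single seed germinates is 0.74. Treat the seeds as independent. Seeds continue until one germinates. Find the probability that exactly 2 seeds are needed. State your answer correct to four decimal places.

0.1924

Geometric (trials to first success), p = 0.74.
P(Y = 2) = (1−p)^1 · p = 0.26 · 0.74 = 0.192400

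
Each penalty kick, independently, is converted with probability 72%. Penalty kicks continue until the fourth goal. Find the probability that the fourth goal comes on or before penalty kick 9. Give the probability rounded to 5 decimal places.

Finishing within 9 penalty kicks ⇔ at least 4 successes in the first 9. With X ~ Binomial(9, 0.72), P(Y ≤ 9) = 1 − P(X ≤ 3).
  k=0: C(9,0)·0.72^0·0.28^9 = 0.0000106
  k=1: C(9,1)·0.72^1·0.28^8 = 0.0002448
  k=2: C(9,2)·0.72^2·0.28^7 = 0.0025181
  k=3: C(9,3)·0.72^3·0.28^6 = 0.0151086
1 − 0.0178821 = 0.9821179

0.98212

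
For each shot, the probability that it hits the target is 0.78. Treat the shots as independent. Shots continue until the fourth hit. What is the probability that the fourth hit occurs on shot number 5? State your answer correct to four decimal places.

Y = trial on which the fourth success occurs; negative binomial, r=4, p=0.78.
P(Y=5) = C(4,3) · p^4 · (1−p)^1
= 4 · 0.37015 · 0.22 = 0.325732

0.3257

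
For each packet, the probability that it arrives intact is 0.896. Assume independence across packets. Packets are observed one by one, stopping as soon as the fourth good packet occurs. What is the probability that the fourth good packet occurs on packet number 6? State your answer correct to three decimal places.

0.070

Y = trial on which the fourth success occurs; negative binomial, r=4, p=0.896.
P(Y=6) = C(5,3) · p^4 · (1−p)^2
= 10 · 0.64451 · 0.010816 = 0.06971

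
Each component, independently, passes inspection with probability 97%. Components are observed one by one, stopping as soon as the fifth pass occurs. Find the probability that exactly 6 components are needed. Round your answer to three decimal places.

Y = trial on which the fifth success occurs; negative binomial, r=5, p=0.97.
P(Y=6) = C(5,4) · p^5 · (1−p)^1
= 5 · 0.85873 · 0.03 = 0.12881

0.129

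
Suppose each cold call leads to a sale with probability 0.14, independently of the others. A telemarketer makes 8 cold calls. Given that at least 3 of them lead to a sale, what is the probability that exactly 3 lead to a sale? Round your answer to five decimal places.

X ~ Binomial(8, 0.14). Want P(X=3 | X≥3) = P(X=3) / P(X≥3).
P(X=3) = C(8,3)·0.14^3·0.86^5 = 0.0722877
P(X≥3) = 1 − 0.2992179 − 0.3896792 − 0.2220265 = 0.0890764
Ratio = 0.0722877 / 0.0890764 = 0.8115246

0.81152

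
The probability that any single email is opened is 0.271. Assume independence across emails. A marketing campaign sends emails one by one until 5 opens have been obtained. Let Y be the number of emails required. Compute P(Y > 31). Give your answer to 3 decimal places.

0.050

Needing more than 31 emails ⇔ fewer than 5 successes in the first 31. With X ~ Binomial(31, 0.271), P(Y > 31) = P(X ≤ 4).
  k=0: C(31,0)·0.271^0·0.729^31 = 0.00006
  k=1: C(31,1)·0.271^1·0.729^30 = 0.00064
  k=2: C(31,2)·0.271^2·0.729^29 = 0.00357
  k=3: C(31,3)·0.271^3·0.729^28 = 0.01282
  k=4: C(31,4)·0.271^4·0.729^27 = 0.03337
P(X ≤ 4) = 0.05046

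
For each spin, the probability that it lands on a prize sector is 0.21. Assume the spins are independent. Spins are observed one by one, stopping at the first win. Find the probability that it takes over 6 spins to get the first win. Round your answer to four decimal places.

Y = number of spins to the first success; geometric, p = 0.21.
P(Y > 6) = P(first 6 all fail) = (1−p)^6 = 0.243087

0.2431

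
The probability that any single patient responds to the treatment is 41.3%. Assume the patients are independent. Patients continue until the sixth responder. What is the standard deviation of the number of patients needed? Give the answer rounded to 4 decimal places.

4.5441

Y = total patients until the sixth success; negative binomial with r=6, p=0.413.
SD(Y) = √[r(1−p)/p²] = √(20.648535) = 4.544066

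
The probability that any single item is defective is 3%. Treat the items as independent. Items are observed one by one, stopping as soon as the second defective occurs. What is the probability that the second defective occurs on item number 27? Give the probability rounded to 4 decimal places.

0.0109

Y = trial on which the second success occurs; negative binomial, r=2, p=0.03.
P(Y=27) = C(26,1) · p^2 · (1−p)^25
= 26 · 0.0009 · 0.46697 = 0.010927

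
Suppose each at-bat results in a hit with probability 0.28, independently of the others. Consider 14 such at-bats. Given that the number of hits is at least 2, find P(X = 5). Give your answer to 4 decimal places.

X ~ Binomial(14, 0.28). Want P(X=5 | X≥2) = P(X=5) / P(X≥2).
P(X=5) = C(14,5)·0.28^5·0.72^9 = 0.179162
P(X≥2) = 1 − 0.010061 − 0.054778 = 0.935160
Ratio = 0.179162 / 0.935160 = 0.191585

0.1916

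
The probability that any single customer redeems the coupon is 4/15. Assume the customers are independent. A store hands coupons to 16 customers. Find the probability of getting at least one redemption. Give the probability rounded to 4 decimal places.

P(at least one) = 1 − P(none) = 1 − (1 − 0.266667)^16
= 1 − 0.006996 = 0.993004

0.9930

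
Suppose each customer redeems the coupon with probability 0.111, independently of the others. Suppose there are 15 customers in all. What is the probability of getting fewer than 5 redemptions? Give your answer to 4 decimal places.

0.9806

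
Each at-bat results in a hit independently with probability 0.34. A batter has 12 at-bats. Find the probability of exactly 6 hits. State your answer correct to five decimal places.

0.11798

X ~ Binomial(n=12, p=0.34).
P(X=6) = C(12,6) · p^6 · (1−p)^6
= 924 · 0.0015448 · 0.082654 = 0.1179802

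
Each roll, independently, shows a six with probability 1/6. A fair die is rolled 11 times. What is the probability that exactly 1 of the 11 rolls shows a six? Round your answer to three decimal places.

X ~ Binomial(n=11, p=0.166667).
P(X=1) = C(11,1) · p^1 · (1−p)^10
= 11 · 0.16667 · 0.16151 = 0.29609

0.296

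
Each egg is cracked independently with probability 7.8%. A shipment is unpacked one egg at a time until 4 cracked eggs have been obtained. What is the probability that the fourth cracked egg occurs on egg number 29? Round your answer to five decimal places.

Y = trial on which the fourth success occurs; negative binomial, r=4, p=0.078.
P(Y=29) = C(28,3) · p^4 · (1−p)^25
= 3276 · 3.7015e-05 · 0.1313 = 0.0159219

0.01592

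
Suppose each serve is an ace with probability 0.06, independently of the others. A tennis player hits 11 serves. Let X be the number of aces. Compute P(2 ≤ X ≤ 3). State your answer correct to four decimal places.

X ~ Binomial(11, 0.06); P(2 ≤ X ≤ 3) = Σ C(11,k) p^k (1−p)^(11−k) over k:
  k=2: C(11,2)·0.06^2·0.94^9 = 0.113453
  k=3: C(11,3)·0.06^3·0.94^8 = 0.021725
Total = 0.135178

0.1352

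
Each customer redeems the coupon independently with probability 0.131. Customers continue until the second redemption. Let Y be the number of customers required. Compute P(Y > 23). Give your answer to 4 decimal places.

0.1768

Needing more than 23 customers ⇔ fewer than 2 successes in the first 23. With X ~ Binomial(23, 0.131), P(Y > 23) = P(X ≤ 1).
  k=0: C(23,0)·0.131^0·0.869^23 = 0.039578
  k=1: C(23,1)·0.131^1·0.869^22 = 0.137225
P(X ≤ 1) = 0.176803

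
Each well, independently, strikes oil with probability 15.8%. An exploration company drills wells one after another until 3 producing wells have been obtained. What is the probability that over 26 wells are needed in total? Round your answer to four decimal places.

Needing more than 26 wells ⇔ fewer than 3 successes in the first 26. With X ~ Binomial(26, 0.158), P(Y > 26) = P(X ≤ 2).
  k=0: C(26,0)·0.158^0·0.842^26 = 0.011432
  k=1: C(26,1)·0.158^1·0.842^25 = 0.055774
  k=2: C(26,2)·0.158^2·0.842^24 = 0.130824
P(X ≤ 2) = 0.198030

0.1980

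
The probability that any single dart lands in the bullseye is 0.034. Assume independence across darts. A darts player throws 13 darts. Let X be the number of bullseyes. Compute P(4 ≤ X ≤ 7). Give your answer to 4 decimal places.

0.0007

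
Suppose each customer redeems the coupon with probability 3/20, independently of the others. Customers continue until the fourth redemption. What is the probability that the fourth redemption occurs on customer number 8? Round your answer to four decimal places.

0.0092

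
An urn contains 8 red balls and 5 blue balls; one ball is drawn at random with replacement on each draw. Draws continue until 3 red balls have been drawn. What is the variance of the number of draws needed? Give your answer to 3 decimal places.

3.047

Y = total draws until the third success; negative binomial with r=3, p=0.615385.
Var(Y) = r(1−p)/p² = 3·0.384615 / 0.615385² = 3.04688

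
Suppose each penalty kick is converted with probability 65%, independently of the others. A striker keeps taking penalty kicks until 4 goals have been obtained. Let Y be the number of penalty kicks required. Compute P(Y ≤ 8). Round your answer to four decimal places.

Finishing within 8 penalty kicks ⇔ at least 4 successes in the first 8. With X ~ Binomial(8, 0.65), P(Y ≤ 8) = 1 − P(X ≤ 3).
  k=0: C(8,0)·0.65^0·0.35^8 = 0.000225
  k=1: C(8,1)·0.65^1·0.35^7 = 0.003346
  k=2: C(8,2)·0.65^2·0.35^6 = 0.021747
  k=3: C(8,3)·0.65^3·0.35^5 = 0.080773
1 − 0.106091 = 0.893909

0.8939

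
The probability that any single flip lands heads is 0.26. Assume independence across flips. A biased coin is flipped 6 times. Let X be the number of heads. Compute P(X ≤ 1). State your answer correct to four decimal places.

0.5104

X ~ Binomial(6, 0.26); P(X ≤ 1) = Σ C(6,k) p^k (1−p)^(6−k) over k:
  k=0: C(6,0)·0.26^0·0.74^6 = 0.164206
  k=1: C(6,1)·0.26^1·0.74^5 = 0.346165
Total = 0.510372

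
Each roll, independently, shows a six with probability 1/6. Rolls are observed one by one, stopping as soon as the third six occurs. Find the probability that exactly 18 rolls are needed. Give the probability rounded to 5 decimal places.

0.04087

Y = trial on which the third success occurs; negative binomial, r=3, p=0.166667.
P(Y=18) = C(17,2) · p^3 · (1−p)^15
= 136 · 0.0046296 · 0.064905 = 0.0408664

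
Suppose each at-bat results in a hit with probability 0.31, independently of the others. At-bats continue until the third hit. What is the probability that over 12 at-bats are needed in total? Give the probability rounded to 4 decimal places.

Needing more than 12 at-bats ⇔ fewer than 3 successes in the first 12. With X ~ Binomial(12, 0.31), P(Y > 12) = P(X ≤ 2).
  k=0: C(12,0)·0.31^0·0.69^12 = 0.011646
  k=1: C(12,1)·0.31^1·0.69^11 = 0.062789
  k=2: C(12,2)·0.31^2·0.69^10 = 0.155152
P(X ≤ 2) = 0.229588

0.2296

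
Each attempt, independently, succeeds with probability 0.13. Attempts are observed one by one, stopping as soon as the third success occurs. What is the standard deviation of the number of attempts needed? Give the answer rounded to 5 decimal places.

12.42730

Y = total attempts until the third success; negative binomial with r=3, p=0.13.
SD(Y) = √[r(1−p)/p²] = √(154.4378698) = 12.4273034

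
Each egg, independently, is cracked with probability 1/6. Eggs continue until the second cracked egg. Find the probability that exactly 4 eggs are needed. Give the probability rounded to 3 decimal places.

Y = trial on which the second success occurs; negative binomial, r=2, p=0.166667.
P(Y=4) = C(3,1) · p^2 · (1−p)^2
= 3 · 0.027778 · 0.69444 = 0.05787

0.058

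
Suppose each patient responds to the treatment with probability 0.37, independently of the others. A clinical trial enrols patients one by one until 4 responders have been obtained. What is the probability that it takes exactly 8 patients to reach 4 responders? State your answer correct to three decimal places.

Y = trial on which the fourth success occurs; negative binomial, r=4, p=0.37.
P(Y=8) = C(7,3) · p^4 · (1−p)^4
= 35 · 0.018742 · 0.15753 = 0.10333

0.103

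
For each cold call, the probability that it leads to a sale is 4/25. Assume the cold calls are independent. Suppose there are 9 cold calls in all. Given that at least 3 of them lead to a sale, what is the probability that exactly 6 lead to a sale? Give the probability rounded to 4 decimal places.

X ~ Binomial(9, 0.16). Want P(X=6 | X≥3) = P(X=6) / P(X≥3).
P(X=6) = C(9,6)·0.16^6·0.84^3 = 0.000835
P(X≥3) = 1 − 0.208216 − 0.356941 − 0.271955 = 0.162888
Ratio = 0.000835 / 0.162888 = 0.005128

0.0051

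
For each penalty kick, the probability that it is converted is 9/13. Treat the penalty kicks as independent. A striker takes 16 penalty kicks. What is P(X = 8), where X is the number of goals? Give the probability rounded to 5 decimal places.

X ~ Binomial(n=16, p=0.692308).
P(X=8) = C(16,8) · p^8 · (1−p)^8
= 12870 · 0.052771 · 8.034e-05 = 0.0545638

0.05456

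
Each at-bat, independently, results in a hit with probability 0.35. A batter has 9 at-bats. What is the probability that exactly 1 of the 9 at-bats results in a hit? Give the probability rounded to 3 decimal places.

X ~ Binomial(n=9, p=0.35).
P(X=1) = C(9,1) · p^1 · (1−p)^8
= 9 · 0.35 · 0.031864 = 0.10037

0.100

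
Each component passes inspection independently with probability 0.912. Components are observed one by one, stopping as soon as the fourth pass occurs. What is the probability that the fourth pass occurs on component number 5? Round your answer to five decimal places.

0.24351

Y = trial on which the fourth success occurs; negative binomial, r=4, p=0.912.
P(Y=5) = C(4,3) · p^4 · (1−p)^1
= 4 · 0.6918 · 0.088 = 0.2435129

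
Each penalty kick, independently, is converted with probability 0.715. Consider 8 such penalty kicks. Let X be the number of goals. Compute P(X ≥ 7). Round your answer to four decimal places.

0.2861

X ~ Binomial(8, 0.715); P(X ≥ 7) = Σ C(8,k) p^k (1−p)^(8−k) over k:
  k=7: C(8,7)·0.715^7·0.285^1 = 0.217810
  k=8: C(8,8)·0.715^8·0.285^0 = 0.068304
Total = 0.286114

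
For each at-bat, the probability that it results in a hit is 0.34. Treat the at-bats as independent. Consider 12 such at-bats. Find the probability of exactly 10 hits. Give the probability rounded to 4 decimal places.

X ~ Binomial(n=12, p=0.34).
P(X=10) = C(12,10) · p^10 · (1−p)^2
= 66 · 2.0644e-05 · 0.4356 = 0.000594

0.0006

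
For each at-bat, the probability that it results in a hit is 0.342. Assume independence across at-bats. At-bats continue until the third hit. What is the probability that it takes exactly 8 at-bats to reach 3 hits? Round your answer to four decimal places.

0.1036

Y = trial on which the third success occurs; negative binomial, r=3, p=0.342.
P(Y=8) = C(7,2) · p^3 · (1−p)^5
= 21 · 0.040002 · 0.12335 = 0.103616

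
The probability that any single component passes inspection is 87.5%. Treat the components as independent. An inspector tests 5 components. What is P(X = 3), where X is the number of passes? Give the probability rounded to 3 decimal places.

X ~ Binomial(n=5, p=0.875).
P(X=3) = C(5,3) · p^3 · (1−p)^2
= 10 · 0.66992 · 0.015625 = 0.10468

0.105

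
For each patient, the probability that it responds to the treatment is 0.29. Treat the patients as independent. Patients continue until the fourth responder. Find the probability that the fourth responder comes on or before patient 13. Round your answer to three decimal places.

Finishing within 13 patients ⇔ at least 4 successes in the first 13. With X ~ Binomial(13, 0.29), P(Y ≤ 13) = 1 − P(X ≤ 3).
  k=0: C(13,0)·0.29^0·0.71^13 = 0.01165
  k=1: C(13,1)·0.29^1·0.71^12 = 0.06186
  k=2: C(13,2)·0.29^2·0.71^11 = 0.15161
  k=3: C(13,3)·0.29^3·0.71^10 = 0.22706
1 − 0.45219 = 0.54781

0.548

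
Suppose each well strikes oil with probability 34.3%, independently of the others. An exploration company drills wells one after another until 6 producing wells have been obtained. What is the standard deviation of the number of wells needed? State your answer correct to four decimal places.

5.7885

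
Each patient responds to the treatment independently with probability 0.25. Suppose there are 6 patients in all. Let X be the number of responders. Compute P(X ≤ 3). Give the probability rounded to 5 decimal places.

X ~ Binomial(6, 0.25); P(X ≤ 3) = Σ C(6,k) p^k (1−p)^(6−k) over k:
  k=0: C(6,0)·0.25^0·0.75^6 = 0.1779785
  k=1: C(6,1)·0.25^1·0.75^5 = 0.3559570
  k=2: C(6,2)·0.25^2·0.75^4 = 0.2966309
  k=3: C(6,3)·0.25^3·0.75^3 = 0.1318359
Total = 0.9624023

0.96240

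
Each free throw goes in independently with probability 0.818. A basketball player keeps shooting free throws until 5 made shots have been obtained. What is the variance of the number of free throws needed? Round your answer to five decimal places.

1.35999

Y = total free throws until the fifth success; negative binomial with r=5, p=0.818.
Var(Y) = r(1−p)/p² = 5·0.182 / 0.818² = 1.3599871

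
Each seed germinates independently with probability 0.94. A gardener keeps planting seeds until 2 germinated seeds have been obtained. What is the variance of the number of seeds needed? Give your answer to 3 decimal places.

0.136

Y = total seeds until the second success; negative binomial with r=2, p=0.94.
Var(Y) = r(1−p)/p² = 2·0.06 / 0.94² = 0.13581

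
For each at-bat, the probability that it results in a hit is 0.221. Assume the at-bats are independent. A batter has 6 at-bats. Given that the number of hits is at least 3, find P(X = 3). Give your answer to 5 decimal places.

0.80772

X ~ Binomial(6, 0.221). Want P(X=3 | X≥3) = P(X=3) / P(X≥3).
P(X=3) = C(6,3)·0.221^3·0.779^3 = 0.1020515
P(X≥3) = 1 − 0.2234728 − 0.3803915 − 0.2697899 = 0.1263458
Ratio = 0.1020515 / 0.1263458 = 0.8077155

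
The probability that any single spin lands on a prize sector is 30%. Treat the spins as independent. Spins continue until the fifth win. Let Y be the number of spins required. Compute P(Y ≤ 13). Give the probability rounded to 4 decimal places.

0.3457

Finishing within 13 spins ⇔ at least 5 successes in the first 13. With X ~ Binomial(13, 0.30), P(Y ≤ 13) = 1 − P(X ≤ 4).
  k=0: C(13,0)·0.30^0·0.70^13 = 0.009689
  k=1: C(13,1)·0.30^1·0.70^12 = 0.053981
  k=2: C(13,2)·0.30^2·0.70^11 = 0.138808
  k=3: C(13,3)·0.30^3·0.70^10 = 0.218127
  k=4: C(13,4)·0.30^4·0.70^9 = 0.233708
1 − 0.654314 = 0.345686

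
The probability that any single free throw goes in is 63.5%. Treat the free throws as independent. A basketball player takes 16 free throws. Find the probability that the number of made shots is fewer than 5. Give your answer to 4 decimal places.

X ~ Binomial(16, 0.635); P(X ≤ 4) = Σ C(16,k) p^k (1−p)^(16−k) over k:
  k=0: C(16,0)·0.635^0·0.365^16 = 0.000000
  k=1: C(16,1)·0.635^1·0.365^15 = 0.000003
  k=2: C(16,2)·0.635^2·0.365^14 = 0.000036
  k=3: C(16,3)·0.635^3·0.365^13 = 0.000293
  k=4: C(16,4)·0.635^4·0.365^12 = 0.001655
Total = 0.001986

0.0020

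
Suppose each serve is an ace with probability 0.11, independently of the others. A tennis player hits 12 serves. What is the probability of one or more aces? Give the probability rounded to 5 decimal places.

P(at least one) = 1 − P(none) = 1 − (1 − 0.11)^12
= 1 − 0.2469904 = 0.7530096

0.75301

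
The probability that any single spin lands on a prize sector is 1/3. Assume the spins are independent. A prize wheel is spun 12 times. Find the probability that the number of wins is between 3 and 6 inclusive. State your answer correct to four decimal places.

0.7524

X ~ Binomial(12, 0.333333); P(3 ≤ X ≤ 6) = Σ C(12,k) p^k (1−p)^(12−k) over k:
  k=3: C(12,3)·0.333333^3·0.666667^9 = 0.211952
  k=4: C(12,4)·0.333333^4·0.666667^8 = 0.238446
  k=5: C(12,5)·0.333333^5·0.666667^7 = 0.190757
  k=6: C(12,6)·0.333333^6·0.666667^6 = 0.111275
Total = 0.752430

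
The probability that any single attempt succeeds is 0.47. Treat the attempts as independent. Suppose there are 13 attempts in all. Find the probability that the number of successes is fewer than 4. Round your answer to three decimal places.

0.071

X ~ Binomial(13, 0.47); P(X ≤ 3) = Σ C(13,k) p^k (1−p)^(13−k) over k:
  k=0: C(13,0)·0.47^0·0.53^13 = 0.00026
  k=1: C(13,1)·0.47^1·0.53^12 = 0.00300
  k=2: C(13,2)·0.47^2·0.53^11 = 0.01597
  k=3: C(13,3)·0.47^3·0.53^10 = 0.05193
Total = 0.07116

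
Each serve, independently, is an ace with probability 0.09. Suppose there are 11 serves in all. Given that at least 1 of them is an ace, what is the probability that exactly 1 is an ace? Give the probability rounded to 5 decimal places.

0.59712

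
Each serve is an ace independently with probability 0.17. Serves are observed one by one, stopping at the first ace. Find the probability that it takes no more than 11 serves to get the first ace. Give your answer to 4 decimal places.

Y = number of serves to the first success; geometric, p = 0.17.
P(Y ≤ 11) = 1 − (1−p)^11 = 1 − 0.128783 = 0.871217

0.8712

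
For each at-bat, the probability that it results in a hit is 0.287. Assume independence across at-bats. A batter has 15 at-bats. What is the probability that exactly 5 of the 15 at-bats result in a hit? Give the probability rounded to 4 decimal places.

0.1985

X ~ Binomial(n=15, p=0.287).
P(X=5) = C(15,5) · p^5 · (1−p)^10
= 3003 · 0.0019472 · 0.033954 = 0.198546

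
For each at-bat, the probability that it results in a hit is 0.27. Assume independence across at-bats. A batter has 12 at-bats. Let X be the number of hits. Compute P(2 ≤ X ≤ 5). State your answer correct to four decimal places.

X ~ Binomial(12, 0.27); P(2 ≤ X ≤ 5) = Σ C(12,k) p^k (1−p)^(12−k) over k:
  k=2: C(12,2)·0.27^2·0.73^10 = 0.206776
  k=3: C(12,3)·0.27^3·0.73^9 = 0.254929
  k=4: C(12,4)·0.27^4·0.73^8 = 0.212150
  k=5: C(12,5)·0.27^5·0.73^7 = 0.125546
Total = 0.799402

0.7994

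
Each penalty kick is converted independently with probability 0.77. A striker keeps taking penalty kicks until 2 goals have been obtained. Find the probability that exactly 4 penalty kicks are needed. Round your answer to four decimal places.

0.0941

Y = trial on which the second success occurs; negative binomial, r=2, p=0.77.
P(Y=4) = C(3,1) · p^2 · (1−p)^2
= 3 · 0.5929 · 0.0529 = 0.094093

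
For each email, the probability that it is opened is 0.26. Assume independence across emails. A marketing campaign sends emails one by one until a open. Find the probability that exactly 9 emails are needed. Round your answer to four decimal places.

0.0234

Geometric (trials to first success), p = 0.26.
P(Y = 9) = (1−p)^8 · p = 0.089919 · 0.26 = 0.023379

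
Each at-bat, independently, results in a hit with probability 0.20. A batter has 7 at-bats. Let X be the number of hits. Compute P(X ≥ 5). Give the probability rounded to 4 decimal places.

X ~ Binomial(7, 0.20); P(X ≥ 5) = Σ C(7,k) p^k (1−p)^(7−k) over k:
  k=5: C(7,5)·0.20^5·0.80^2 = 0.004301
  k=6: C(7,6)·0.20^6·0.80^1 = 0.000358
  k=7: C(7,7)·0.20^7·0.80^0 = 0.000013
Total = 0.004672

0.0047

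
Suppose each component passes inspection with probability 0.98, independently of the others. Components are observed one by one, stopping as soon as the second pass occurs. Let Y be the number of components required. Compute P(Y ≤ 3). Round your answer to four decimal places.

Finishing within 3 components ⇔ at least 2 successes in the first 3. With X ~ Binomial(3, 0.98), P(Y ≤ 3) = 1 − P(X ≤ 1).
  k=0: C(3,0)·0.98^0·0.02^3 = 0.000008
  k=1: C(3,1)·0.98^1·0.02^2 = 0.001176
1 − 0.001184 = 0.998816

0.9988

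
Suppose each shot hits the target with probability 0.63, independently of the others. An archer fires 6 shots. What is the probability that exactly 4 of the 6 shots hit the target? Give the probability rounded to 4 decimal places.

X ~ Binomial(n=6, p=0.63).
P(X=4) = C(6,4) · p^4 · (1−p)^2
= 15 · 0.15753 · 0.1369 = 0.323487

0.3235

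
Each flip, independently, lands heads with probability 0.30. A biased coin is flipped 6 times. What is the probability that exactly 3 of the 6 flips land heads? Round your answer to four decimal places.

X ~ Binomial(n=6, p=0.30).
P(X=3) = C(6,3) · p^3 · (1−p)^3
= 20 · 0.027 · 0.343 = 0.185220

0.1852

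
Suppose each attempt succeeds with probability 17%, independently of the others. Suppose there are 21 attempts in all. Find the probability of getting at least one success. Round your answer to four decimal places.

0.9800

P(at least one) = 1 − P(none) = 1 − (1 − 0.17)^21
= 1 − 0.019982 = 0.980018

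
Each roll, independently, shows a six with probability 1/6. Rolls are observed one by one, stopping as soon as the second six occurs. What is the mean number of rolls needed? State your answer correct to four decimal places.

Y = total rolls until the second success; negative binomial with r=2, p=0.166667.
E[Y] = r / p = 2 / 0.166667 = 12.000000

12.0000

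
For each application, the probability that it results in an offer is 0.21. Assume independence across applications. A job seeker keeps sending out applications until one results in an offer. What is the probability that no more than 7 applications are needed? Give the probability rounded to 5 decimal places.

Y = number of applications to the first success; geometric, p = 0.21.
P(Y ≤ 7) = 1 − (1−p)^7 = 1 − 0.1920391 = 0.8079609

0.80796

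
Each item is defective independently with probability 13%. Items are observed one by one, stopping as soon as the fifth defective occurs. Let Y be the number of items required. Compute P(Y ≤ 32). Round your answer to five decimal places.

Finishing within 32 items ⇔ at least 5 successes in the first 32. With X ~ Binomial(32, 0.13), P(Y ≤ 32) = 1 − P(X ≤ 4).
  k=0: C(32,0)·0.13^0·0.87^32 = 0.0116042
  k=1: C(32,1)·0.13^1·0.87^31 = 0.0554869
  k=2: C(32,2)·0.13^2·0.87^30 = 0.1285127
  k=3: C(32,3)·0.13^3·0.87^29 = 0.1920304
  k=4: C(32,4)·0.13^4·0.87^28 = 0.2080330
1 − 0.5956672 = 0.4043328

0.40433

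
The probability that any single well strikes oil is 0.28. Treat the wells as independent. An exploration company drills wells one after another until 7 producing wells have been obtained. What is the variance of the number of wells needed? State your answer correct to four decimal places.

Y = total wells until the seventh success; negative binomial with r=7, p=0.28.
Var(Y) = r(1−p)/p² = 7·0.72 / 0.28² = 64.285714

64.2857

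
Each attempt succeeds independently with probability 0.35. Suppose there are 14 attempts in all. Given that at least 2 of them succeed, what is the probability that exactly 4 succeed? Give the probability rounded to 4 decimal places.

X ~ Binomial(14, 0.35). Want P(X=4 | X≥2) = P(X=4) / P(X≥2).
P(X=4) = C(14,4)·0.35^4·0.65^10 = 0.202227
P(X≥2) = 1 − 0.002403 − 0.018116 = 0.979481
Ratio = 0.202227 / 0.979481 = 0.206464

0.2065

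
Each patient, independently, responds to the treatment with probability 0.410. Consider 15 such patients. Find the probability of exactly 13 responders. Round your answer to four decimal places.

0.0003

X ~ Binomial(n=15, p=0.41).
P(X=13) = C(15,13) · p^13 · (1−p)^2
= 105 · 9.251e-06 · 0.3481 = 0.000338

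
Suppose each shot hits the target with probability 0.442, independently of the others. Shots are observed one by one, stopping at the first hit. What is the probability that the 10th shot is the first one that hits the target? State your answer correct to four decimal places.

0.0023

Geometric (trials to first success), p = 0.442.
P(Y = 10) = (1−p)^9 · p = 0.0052445 · 0.442 = 0.002318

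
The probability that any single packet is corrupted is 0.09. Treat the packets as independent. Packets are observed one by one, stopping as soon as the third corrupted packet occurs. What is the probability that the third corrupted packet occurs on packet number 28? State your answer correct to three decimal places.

0.024

Y = trial on which the third success occurs; negative binomial, r=3, p=0.09.
P(Y=28) = C(27,2) · p^3 · (1−p)^25
= 351 · 0.000729 · 0.094631 = 0.02421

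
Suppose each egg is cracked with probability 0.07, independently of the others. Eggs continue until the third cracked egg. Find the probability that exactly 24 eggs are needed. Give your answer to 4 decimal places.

Y = trial on which the third success occurs; negative binomial, r=3, p=0.07.
P(Y=24) = C(23,2) · p^3 · (1−p)^21
= 253 · 0.000343 · 0.21784 = 0.018904

0.0189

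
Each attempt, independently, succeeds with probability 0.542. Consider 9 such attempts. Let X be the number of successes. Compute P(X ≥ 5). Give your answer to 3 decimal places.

0.602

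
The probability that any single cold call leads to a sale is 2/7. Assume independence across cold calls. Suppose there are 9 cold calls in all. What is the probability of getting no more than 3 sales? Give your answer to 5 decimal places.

0.76163

X ~ Binomial(9, 0.285714); P(X ≤ 3) = Σ C(9,k) p^k (1−p)^(9−k) over k:
  k=0: C(9,0)·0.285714^0·0.714286^9 = 0.0484003
  k=1: C(9,1)·0.285714^1·0.714286^8 = 0.1742409
  k=2: C(9,2)·0.285714^2·0.714286^7 = 0.2787855
  k=3: C(9,3)·0.285714^3·0.714286^6 = 0.2601998
Total = 0.7616265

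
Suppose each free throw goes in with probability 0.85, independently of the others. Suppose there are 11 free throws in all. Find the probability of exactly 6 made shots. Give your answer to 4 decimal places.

0.0132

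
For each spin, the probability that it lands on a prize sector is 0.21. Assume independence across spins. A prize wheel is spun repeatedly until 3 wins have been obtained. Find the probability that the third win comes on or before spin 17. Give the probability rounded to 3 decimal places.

Finishing within 17 spins ⇔ at least 3 successes in the first 17. With X ~ Binomial(17, 0.21), P(Y ≤ 17) = 1 − P(X ≤ 2).
  k=0: C(17,0)·0.21^0·0.79^17 = 0.01818
  k=1: C(17,1)·0.21^1·0.79^16 = 0.08217
  k=2: C(17,2)·0.21^2·0.79^15 = 0.17474
1 − 0.27509 = 0.72491

0.725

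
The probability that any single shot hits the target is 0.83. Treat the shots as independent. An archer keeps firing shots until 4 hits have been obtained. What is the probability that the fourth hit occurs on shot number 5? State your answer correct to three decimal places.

Y = trial on which the fourth success occurs; negative binomial, r=4, p=0.83.
P(Y=5) = C(4,3) · p^4 · (1−p)^1
= 4 · 0.47458 · 0.17 = 0.32272

0.323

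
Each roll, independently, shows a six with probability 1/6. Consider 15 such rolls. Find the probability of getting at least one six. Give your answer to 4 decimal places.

0.9351

P(at least one) = 1 − P(none) = 1 − (1 − 0.166667)^15
= 1 − 0.064905 = 0.935095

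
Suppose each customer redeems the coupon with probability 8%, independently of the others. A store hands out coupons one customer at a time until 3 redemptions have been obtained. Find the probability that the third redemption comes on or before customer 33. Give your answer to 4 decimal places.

0.4982

Finishing within 33 customers ⇔ at least 3 successes in the first 33. With X ~ Binomial(33, 0.08), P(Y ≤ 33) = 1 − P(X ≤ 2).
  k=0: C(33,0)·0.08^0·0.92^33 = 0.063826
  k=1: C(33,1)·0.08^1·0.92^32 = 0.183153
  k=2: C(33,2)·0.08^2·0.92^31 = 0.254822
1 − 0.501801 = 0.498199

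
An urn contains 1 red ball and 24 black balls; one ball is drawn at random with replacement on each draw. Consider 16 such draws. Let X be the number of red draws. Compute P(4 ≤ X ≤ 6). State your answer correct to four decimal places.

0.0032

X ~ Binomial(16, 0.04); P(4 ≤ X ≤ 6) = Σ C(16,k) p^k (1−p)^(16−k) over k:
  k=4: C(16,4)·0.04^4·0.96^12 = 0.002855
  k=5: C(16,5)·0.04^5·0.96^11 = 0.000285
  k=6: C(16,6)·0.04^6·0.96^10 = 0.000022
Total = 0.003162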